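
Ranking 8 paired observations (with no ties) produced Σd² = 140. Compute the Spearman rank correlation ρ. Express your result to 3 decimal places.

-0.667

ρ = 1 − 6Σd² / [n(n²−1)] = 1 − 6×140 / (8×63)
  = 1 − 840/504 = 1 − 1.6667 ≈ -0.667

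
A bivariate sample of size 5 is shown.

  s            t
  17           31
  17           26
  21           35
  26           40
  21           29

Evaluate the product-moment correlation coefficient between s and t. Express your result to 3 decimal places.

0.847

n = 5, Σs = 102, Σt = 161, Σs² = 2136, Σt² = 5303, Σst = 3353
nΣst − ΣsΣt = 16765 − 16422 = 343
nΣs² − (Σs)² = 10680 − 10404 = 276; nΣt² − (Σt)² = 26515 − 25921 = 594
r = 343 / √(276 × 594) = 343 / 404.9000 ≈ 0.847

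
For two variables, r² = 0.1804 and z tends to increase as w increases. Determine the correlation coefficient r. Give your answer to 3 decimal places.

0.425

|r| = √0.1804 = 0.425
The association is positive, so r = 0.425.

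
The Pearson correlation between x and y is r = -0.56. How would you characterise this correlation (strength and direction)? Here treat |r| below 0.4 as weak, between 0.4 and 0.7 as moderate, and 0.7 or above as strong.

moderate negative

r = -0.56 < 0 so the relationship is negative.
|r| = 0.56, which falls in the moderate range.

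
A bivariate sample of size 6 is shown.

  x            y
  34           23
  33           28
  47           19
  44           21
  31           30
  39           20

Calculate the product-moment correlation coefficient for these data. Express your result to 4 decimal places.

n = 6, Σx = 228, Σy = 141, Σx² = 8872, Σy² = 3415, Σxy = 5233
nΣxy − ΣxΣy = 31398 − 32148 = -750
nΣx² − (Σx)² = 53232 − 51984 = 1248; nΣy² − (Σy)² = 20490 − 19881 = 609
r = -750 / √(1248 × 609) = -750 / 871.7981 ≈ -0.8603

-0.8603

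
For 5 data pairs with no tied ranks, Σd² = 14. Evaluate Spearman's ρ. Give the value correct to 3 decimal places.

ρ = 1 − 6Σd² / [n(n²−1)] = 1 − 6×14 / (5×24)
  = 1 − 84/120 = 1 − 0.7000 ≈ 0.300

0.300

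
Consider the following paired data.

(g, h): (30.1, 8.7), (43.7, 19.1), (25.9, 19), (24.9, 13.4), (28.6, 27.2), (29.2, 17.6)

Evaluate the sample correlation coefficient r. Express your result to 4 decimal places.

0.1046

n = 6, Σg = 182.4, Σh = 105, Σg² = 5777.12, Σh² = 2030.66, Σgh = 3214.14
nΣgh − ΣgΣh = 19284.84 − 19152 = 132.84
nΣg² − (Σg)² = 34662.72 − 33269.76 = 1392.96; nΣh² − (Σh)² = 12183.96 − 11025 = 1158.96
r = 132.84 / √(1392.96 × 1158.96) = 132.84 / 1270.5845 ≈ 0.1046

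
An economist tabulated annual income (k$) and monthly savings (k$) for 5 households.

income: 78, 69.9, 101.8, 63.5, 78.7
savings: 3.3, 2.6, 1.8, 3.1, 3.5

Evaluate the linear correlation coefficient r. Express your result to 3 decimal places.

-0.662

n = 5, Σx = 391.9, Σy = 14.3, Σx² = 31559.19, Σy² = 42.75, Σxy = 1094.68
nΣxy − ΣxΣy = 5473.4 − 5604.17 = -130.77
nΣx² − (Σx)² = 157795.95 − 153585.61 = 4210.34; nΣy² − (Σy)² = 213.75 − 204.49 = 9.26
r = -130.77 / √(4210.34 × 9.26) = -130.77 / 197.4532 ≈ -0.662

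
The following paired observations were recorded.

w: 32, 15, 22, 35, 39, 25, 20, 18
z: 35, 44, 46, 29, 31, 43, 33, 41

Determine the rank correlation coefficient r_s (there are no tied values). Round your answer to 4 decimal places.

-0.6429

Rank w: 6, 1, 4, 7, 8, 5, 3, 2
Rank z: 4, 7, 8, 1, 2, 6, 3, 5
d = rank(w) − rank(z): 2, -6, -4, 6, 6, -1, 0, -3; Σd² = 138
ρ = 1 − 6Σd² / [n(n²−1)] = 1 − 6×138 / (8×63) = 1 − 828/504 ≈ -0.6429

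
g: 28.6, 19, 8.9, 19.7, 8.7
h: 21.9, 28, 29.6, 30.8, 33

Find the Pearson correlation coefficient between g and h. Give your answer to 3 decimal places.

n = 5, Σg = 84.9, Σh = 143.3, Σg² = 1721.95, Σh² = 4177.41, Σgh = 2315.64
nΣgh − ΣgΣh = 11578.2 − 12166.17 = -587.97
nΣg² − (Σg)² = 8609.75 − 7208.01 = 1401.74; nΣh² − (Σh)² = 20887.05 − 20534.89 = 352.16
r = -587.97 / √(1401.74 × 352.16) = -587.97 / 702.5929 ≈ -0.837

-0.837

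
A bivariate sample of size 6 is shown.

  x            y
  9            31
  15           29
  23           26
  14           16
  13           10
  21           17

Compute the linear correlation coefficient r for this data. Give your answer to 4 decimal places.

-0.0892

n = 6, Σx = 95, Σy = 129, Σx² = 1641, Σy² = 3123, Σxy = 2023
nΣxy − ΣxΣy = 12138 − 12255 = -117
nΣx² − (Σx)² = 9846 − 9025 = 821; nΣy² − (Σy)² = 18738 − 16641 = 2097
r = -117 / √(821 × 2097) = -117 / 1312.1117 ≈ -0.0892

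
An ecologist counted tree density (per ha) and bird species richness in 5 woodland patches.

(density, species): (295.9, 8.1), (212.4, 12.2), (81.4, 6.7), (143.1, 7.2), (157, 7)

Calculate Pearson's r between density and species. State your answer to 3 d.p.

0.450

n = 5, Σx = 889.8, Σy = 41.2, Σx² = 184423.14, Σy² = 360.18, Σxy = 7662.77
nΣxy − ΣxΣy = 38313.85 − 36659.76 = 1654.09
nΣx² − (Σx)² = 922115.7 − 791744.04 = 130371.66; nΣy² − (Σy)² = 1800.9 − 1697.44 = 103.46
r = 1654.09 / √(130371.66 × 103.46) = 1654.09 / 3672.6356 ≈ 0.450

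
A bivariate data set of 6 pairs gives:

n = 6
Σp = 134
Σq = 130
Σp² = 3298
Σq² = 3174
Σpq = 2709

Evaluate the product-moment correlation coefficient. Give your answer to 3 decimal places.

r = (nΣpq − ΣpΣq) / √[(nΣp² − (Σp)²)(nΣq² − (Σq)²)]
Numerator: 6×2709 − 134×130 = -1166
Denominator: √[(19788 − 17956)(19044 − 16900)] = √[1832 × 2144] = 1981.8698
r = -1166 / 1981.8698 ≈ -0.588

-0.588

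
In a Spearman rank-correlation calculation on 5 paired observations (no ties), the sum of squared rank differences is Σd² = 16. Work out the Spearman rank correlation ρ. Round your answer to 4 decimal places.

ρ = 1 − 6Σd² / [n(n²−1)] = 1 − 6×16 / (5×24)
  = 1 − 96/120 = 1 − 0.80000 ≈ 0.2000

0.2000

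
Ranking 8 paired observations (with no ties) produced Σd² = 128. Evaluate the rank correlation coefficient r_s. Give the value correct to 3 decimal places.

-0.524

ρ = 1 − 6Σd² / [n(n²−1)] = 1 − 6×128 / (8×63)
  = 1 − 768/504 = 1 − 1.5238 ≈ -0.524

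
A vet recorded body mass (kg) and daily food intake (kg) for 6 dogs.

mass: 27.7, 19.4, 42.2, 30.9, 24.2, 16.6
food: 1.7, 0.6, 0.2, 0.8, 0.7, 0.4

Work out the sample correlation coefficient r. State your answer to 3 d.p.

-0.109

n = 6, Σx = 161, Σy = 4.4, Σx² = 4740.5, Σy² = 4.58, Σxy = 115.47
nΣxy − ΣxΣy = 692.82 − 708.4 = -15.58
nΣx² − (Σx)² = 28443 − 25921 = 2522; nΣy² − (Σy)² = 27.48 − 19.36 = 8.12
r = -15.58 / √(2522 × 8.12) = -15.58 / 143.1036 ≈ -0.109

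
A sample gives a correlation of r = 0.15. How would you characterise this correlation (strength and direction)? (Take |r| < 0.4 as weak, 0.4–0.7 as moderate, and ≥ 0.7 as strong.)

weak positive

r = 0.15 > 0 so the relationship is positive.
|r| = 0.15, which falls in the weak range.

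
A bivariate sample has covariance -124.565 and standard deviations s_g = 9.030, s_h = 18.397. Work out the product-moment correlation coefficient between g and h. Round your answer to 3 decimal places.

r = Cov(g,h) / (s_g · s_h) = -124.565 / (9.030 × 18.397)
  = -124.565 / 166.1249 ≈ -0.750

-0.750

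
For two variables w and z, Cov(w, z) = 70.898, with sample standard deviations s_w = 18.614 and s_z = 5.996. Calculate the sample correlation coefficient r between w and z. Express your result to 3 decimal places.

0.635

r = Cov(w,z) / (s_w · s_z) = 70.898 / (18.614 × 5.996)
  = 70.898 / 111.6095 ≈ 0.635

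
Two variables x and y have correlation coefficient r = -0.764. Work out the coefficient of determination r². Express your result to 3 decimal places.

r² = (-0.764)² = 0.584

0.584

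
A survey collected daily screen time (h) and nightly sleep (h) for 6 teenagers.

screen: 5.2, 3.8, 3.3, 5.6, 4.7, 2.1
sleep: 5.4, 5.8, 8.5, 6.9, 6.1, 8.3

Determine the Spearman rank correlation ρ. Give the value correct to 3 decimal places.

-0.543

Rank screen: 5, 3, 2, 6, 4, 1
Rank sleep: 1, 2, 6, 4, 3, 5
d = rank(screen) − rank(sleep): 4, 1, -4, 2, 1, -4; Σd² = 54
ρ = 1 − 6Σd² / [n(n²−1)] = 1 − 6×54 / (6×35) = 1 − 324/210 ≈ -0.543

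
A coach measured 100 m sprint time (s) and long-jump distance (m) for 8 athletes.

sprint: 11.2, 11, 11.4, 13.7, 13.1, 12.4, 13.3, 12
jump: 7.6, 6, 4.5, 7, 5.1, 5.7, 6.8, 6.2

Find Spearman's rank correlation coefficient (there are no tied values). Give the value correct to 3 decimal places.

0.143

Rank sprint: 2, 1, 3, 8, 6, 5, 7, 4
Rank jump: 8, 4, 1, 7, 2, 3, 6, 5
d = rank(sprint) − rank(jump): -6, -3, 2, 1, 4, 2, 1, -1; Σd² = 72
ρ = 1 − 6Σd² / [n(n²−1)] = 1 − 6×72 / (8×63) = 1 − 432/504 ≈ 0.143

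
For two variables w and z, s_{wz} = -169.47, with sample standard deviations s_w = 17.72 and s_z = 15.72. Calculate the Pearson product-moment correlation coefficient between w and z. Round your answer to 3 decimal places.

r = Cov(w,z) / (s_w · s_z) = -169.47 / (17.72 × 15.72)
  = -169.47 / 278.5584 ≈ -0.608

-0.608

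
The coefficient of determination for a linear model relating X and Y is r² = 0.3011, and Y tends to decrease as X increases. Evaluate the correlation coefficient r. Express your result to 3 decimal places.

-0.549

|r| = √0.3011 = 0.549
The association is negative, so r = −0.549.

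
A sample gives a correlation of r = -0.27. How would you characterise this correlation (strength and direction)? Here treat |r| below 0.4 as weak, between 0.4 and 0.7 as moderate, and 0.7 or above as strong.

r = -0.27 < 0 so the relationship is negative.
|r| = 0.27, which falls in the weak range.

weak negative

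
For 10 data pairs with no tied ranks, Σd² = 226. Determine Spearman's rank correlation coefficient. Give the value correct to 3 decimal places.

-0.370

ρ = 1 − 6Σd² / [n(n²−1)] = 1 − 6×226 / (10×99)
  = 1 − 1356/990 = 1 − 1.3697 ≈ -0.370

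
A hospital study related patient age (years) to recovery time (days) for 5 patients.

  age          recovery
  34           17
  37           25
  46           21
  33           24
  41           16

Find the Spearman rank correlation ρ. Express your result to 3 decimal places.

-0.300

Rank age: 2, 3, 5, 1, 4
Rank recovery: 2, 5, 3, 4, 1
d = rank(age) − rank(recovery): 0, -2, 2, -3, 3; Σd² = 26
ρ = 1 − 6Σd² / [n(n²−1)] = 1 − 6×26 / (5×24) = 1 − 156/120 ≈ -0.300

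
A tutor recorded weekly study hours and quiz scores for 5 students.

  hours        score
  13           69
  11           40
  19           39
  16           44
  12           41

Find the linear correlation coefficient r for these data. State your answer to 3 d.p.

-0.209

n = 5, Σx = 71, Σy = 233, Σx² = 1051, Σy² = 11499, Σxy = 3274
nΣxy − ΣxΣy = 16370 − 16543 = -173
nΣx² − (Σx)² = 5255 − 5041 = 214; nΣy² − (Σy)² = 57495 − 54289 = 3206
r = -173 / √(214 × 3206) = -173 / 828.3019 ≈ -0.209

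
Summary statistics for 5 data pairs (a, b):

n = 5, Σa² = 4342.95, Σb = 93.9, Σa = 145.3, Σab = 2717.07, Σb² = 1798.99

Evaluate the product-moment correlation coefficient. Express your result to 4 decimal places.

-0.1782

r = (nΣab − ΣaΣb) / √[(nΣa² − (Σa)²)(nΣb² − (Σb)²)]
Numerator: 5×2717.07 − 145.3×93.9 = -58.32
Denominator: √[(21714.75 − 21112.09)(8994.95 − 8817.21)] = √[602.66 × 177.74] = 327.2870
r = -58.32 / 327.2870 ≈ -0.1782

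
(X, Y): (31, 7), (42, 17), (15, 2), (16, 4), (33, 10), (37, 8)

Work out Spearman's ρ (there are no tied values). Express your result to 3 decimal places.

Rank X: 3, 6, 1, 2, 4, 5
Rank Y: 3, 6, 1, 2, 5, 4
d = rank(X) − rank(Y): 0, 0, 0, 0, -1, 1; Σd² = 2
ρ = 1 − 6Σd² / [n(n²−1)] = 1 − 6×2 / (6×35) = 1 − 12/210 ≈ 0.943

0.943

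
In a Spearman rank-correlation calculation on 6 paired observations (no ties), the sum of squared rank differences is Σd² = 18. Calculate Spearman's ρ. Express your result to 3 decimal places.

ρ = 1 − 6Σd² / [n(n²−1)] = 1 − 6×18 / (6×35)
  = 1 − 108/210 = 1 − 0.5143 ≈ 0.486

0.486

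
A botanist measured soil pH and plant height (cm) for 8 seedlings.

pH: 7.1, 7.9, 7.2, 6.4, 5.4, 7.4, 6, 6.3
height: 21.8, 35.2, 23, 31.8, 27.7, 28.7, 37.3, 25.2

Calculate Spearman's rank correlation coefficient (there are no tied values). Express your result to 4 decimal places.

-0.0238

Rank pH: 5, 8, 6, 4, 1, 7, 2, 3
Rank height: 1, 7, 2, 6, 4, 5, 8, 3
d = rank(pH) − rank(height): 4, 1, 4, -2, -3, 2, -6, 0; Σd² = 86
ρ = 1 − 6Σd² / [n(n²−1)] = 1 − 6×86 / (8×63) = 1 − 516/504 ≈ -0.0238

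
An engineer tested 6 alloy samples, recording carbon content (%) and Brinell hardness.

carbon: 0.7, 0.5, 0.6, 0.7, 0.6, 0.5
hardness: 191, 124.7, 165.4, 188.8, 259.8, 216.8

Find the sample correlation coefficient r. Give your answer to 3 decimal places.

n = 6, Σx = 3.6, Σy = 1146.5, Σx² = 2.2, Σy² = 229531.97, Σxy = 691.73
nΣxy − ΣxΣy = 4150.38 − 4127.4 = 22.98
nΣx² − (Σx)² = 13.2 − 12.96 = 0.24; nΣy² − (Σy)² = 1377191.82 − 1314462.25 = 62729.57
r = 22.98 / √(0.24 × 62729.57) = 22.98 / 122.6992 ≈ 0.187

0.187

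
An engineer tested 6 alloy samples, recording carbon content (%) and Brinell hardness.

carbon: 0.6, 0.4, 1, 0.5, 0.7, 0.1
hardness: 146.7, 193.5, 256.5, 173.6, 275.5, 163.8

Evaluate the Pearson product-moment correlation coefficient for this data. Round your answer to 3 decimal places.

0.665

n = 6, Σx = 3.3, Σy = 1209.6, Σx² = 2.27, Σy² = 257623.04, Σxy = 717.95
nΣxy − ΣxΣy = 4307.7 − 3991.68 = 316.02
nΣx² − (Σx)² = 13.62 − 10.89 = 2.73; nΣy² − (Σy)² = 1545738.24 − 1463132.16 = 82606.08
r = 316.02 / √(2.73 × 82606.08) = 316.02 / 474.8838 ≈ 0.665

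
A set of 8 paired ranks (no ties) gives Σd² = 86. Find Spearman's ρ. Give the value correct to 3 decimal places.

-0.024

ρ = 1 − 6Σd² / [n(n²−1)] = 1 − 6×86 / (8×63)
  = 1 − 516/504 = 1 − 1.0238 ≈ -0.024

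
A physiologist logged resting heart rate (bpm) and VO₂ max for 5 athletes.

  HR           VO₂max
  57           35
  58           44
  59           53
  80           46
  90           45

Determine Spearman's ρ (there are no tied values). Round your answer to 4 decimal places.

0.6000

Rank HR: 1, 2, 3, 4, 5
Rank VO₂max: 1, 2, 5, 4, 3
d = rank(HR) − rank(VO₂max): 0, 0, -2, 0, 2; Σd² = 8
ρ = 1 − 6Σd² / [n(n²−1)] = 1 − 6×8 / (5×24) = 1 − 48/120 ≈ 0.6000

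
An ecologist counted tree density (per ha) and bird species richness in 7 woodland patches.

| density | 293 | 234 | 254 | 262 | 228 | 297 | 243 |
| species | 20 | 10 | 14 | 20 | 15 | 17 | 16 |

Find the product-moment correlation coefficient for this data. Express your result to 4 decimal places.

n = 7, Σx = 1811, Σy = 112, Σx² = 473007, Σy² = 1866, Σxy = 29353
nΣxy − ΣxΣy = 205471 − 202832 = 2639
nΣx² − (Σx)² = 3311049 − 3279721 = 31328; nΣy² − (Σy)² = 13062 − 12544 = 518
r = 2639 / √(31328 × 518) = 2639 / 4028.3873 ≈ 0.6551

0.6551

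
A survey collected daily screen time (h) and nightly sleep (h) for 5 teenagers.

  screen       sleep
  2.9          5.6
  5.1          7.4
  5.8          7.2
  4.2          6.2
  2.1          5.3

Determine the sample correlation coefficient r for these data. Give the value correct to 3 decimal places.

0.958

n = 5, Σx = 20.1, Σy = 31.7, Σx² = 90.11, Σy² = 204.49, Σxy = 132.91
nΣxy − ΣxΣy = 664.55 − 637.17 = 27.38
nΣx² − (Σx)² = 450.55 − 404.01 = 46.54; nΣy² − (Σy)² = 1022.45 − 1004.89 = 17.56
r = 27.38 / √(46.54 × 17.56) = 27.38 / 28.5875 ≈ 0.958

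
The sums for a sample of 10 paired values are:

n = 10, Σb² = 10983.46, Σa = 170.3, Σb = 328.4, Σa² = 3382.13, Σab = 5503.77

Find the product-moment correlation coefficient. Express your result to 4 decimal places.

-0.2872

r = (nΣab − ΣaΣb) / √[(nΣa² − (Σa)²)(nΣb² − (Σb)²)]
Numerator: 10×5503.77 − 170.3×328.4 = -888.82
Denominator: √[(33821.3 − 29002.09)(109834.6 − 107846.56)] = √[4819.21 × 1988.04] = 3095.2839
r = -888.82 / 3095.2839 ≈ -0.2872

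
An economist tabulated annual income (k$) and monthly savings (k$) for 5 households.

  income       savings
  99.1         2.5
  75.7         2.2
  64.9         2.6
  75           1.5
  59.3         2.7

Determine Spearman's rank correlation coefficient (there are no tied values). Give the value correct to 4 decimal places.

Rank income: 5, 4, 2, 3, 1
Rank savings: 3, 2, 4, 1, 5
d = rank(income) − rank(savings): 2, 2, -2, 2, -4; Σd² = 32
ρ = 1 − 6Σd² / [n(n²−1)] = 1 − 6×32 / (5×24) = 1 − 192/120 ≈ -0.6000

-0.6000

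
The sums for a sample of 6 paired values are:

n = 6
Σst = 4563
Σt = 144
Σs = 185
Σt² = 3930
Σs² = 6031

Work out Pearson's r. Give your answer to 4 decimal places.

0.3125

r = (nΣst − ΣsΣt) / √[(nΣs² − (Σs)²)(nΣt² − (Σt)²)]
Numerator: 6×4563 − 185×144 = 738
Denominator: √[(36186 − 34225)(23580 − 20736)] = √[1961 × 2844] = 2361.5851
r = 738 / 2361.5851 ≈ 0.3125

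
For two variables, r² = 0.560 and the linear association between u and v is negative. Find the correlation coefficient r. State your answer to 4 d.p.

|r| = √0.560 = 0.7483
The association is negative, so r = −0.7483.

-0.7483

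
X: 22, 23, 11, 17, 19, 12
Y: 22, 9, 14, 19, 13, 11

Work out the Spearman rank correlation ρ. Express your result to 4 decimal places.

Rank X: 5, 6, 1, 3, 4, 2
Rank Y: 6, 1, 4, 5, 3, 2
d = rank(X) − rank(Y): -1, 5, -3, -2, 1, 0; Σd² = 40
ρ = 1 − 6Σd² / [n(n²−1)] = 1 − 6×40 / (6×35) = 1 − 240/210 ≈ -0.1429

-0.1429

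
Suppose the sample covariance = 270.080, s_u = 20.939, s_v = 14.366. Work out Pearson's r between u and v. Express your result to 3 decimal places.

r = Cov(u,v) / (s_u · s_v) = 270.080 / (20.939 × 14.366)
  = 270.080 / 300.8097 ≈ 0.898

0.898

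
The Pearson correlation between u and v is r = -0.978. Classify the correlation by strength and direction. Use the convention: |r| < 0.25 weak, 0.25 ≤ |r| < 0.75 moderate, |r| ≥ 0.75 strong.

strong negative

r = -0.978 < 0 so the relationship is negative.
|r| = 0.978, which falls in the strong range.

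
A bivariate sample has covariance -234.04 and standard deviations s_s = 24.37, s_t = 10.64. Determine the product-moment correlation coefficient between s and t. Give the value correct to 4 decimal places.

r = Cov(s,t) / (s_s · s_t) = -234.04 / (24.37 × 10.64)
  = -234.04 / 259.2968 ≈ -0.9026

-0.9026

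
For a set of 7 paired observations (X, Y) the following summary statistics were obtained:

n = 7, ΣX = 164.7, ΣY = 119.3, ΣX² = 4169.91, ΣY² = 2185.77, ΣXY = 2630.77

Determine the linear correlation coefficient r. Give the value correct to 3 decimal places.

r = (nΣXY − ΣXΣY) / √[(nΣX² − (ΣX)²)(nΣY² − (ΣY)²)]
Numerator: 7×2630.77 − 164.7×119.3 = -1233.32
Denominator: √[(29189.37 − 27126.09)(15300.39 − 14232.49)] = √[2063.28 × 1067.9] = 1484.3776
r = -1233.32 / 1484.3776 ≈ -0.831

-0.831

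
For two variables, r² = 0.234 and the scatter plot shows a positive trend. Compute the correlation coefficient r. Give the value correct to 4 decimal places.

|r| = √0.234 = 0.4837
The association is positive, so r = 0.4837.

0.4837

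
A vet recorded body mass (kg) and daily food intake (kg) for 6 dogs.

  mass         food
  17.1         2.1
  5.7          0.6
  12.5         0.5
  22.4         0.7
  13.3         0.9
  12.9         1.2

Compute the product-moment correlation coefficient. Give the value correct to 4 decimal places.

n = 6, Σx = 83.9, Σy = 6, Σx² = 1326.21, Σy² = 7.76, Σxy = 88.71
nΣxy − ΣxΣy = 532.26 − 503.4 = 28.86
nΣx² − (Σx)² = 7957.26 − 7039.21 = 918.05; nΣy² − (Σy)² = 46.56 − 36 = 10.56
r = 28.86 / √(918.05 × 10.56) = 28.86 / 98.4612 ≈ 0.2931

0.2931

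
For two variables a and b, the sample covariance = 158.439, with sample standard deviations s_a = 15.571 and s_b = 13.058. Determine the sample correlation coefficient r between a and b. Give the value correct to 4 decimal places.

0.7792

r = Cov(a,b) / (s_a · s_b) = 158.439 / (15.571 × 13.058)
  = 158.439 / 203.3261 ≈ 0.7792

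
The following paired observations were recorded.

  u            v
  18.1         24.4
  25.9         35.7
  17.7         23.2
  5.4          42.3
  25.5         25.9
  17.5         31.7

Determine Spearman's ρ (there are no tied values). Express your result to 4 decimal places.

Rank u: 4, 6, 3, 1, 5, 2
Rank v: 2, 5, 1, 6, 3, 4
d = rank(u) − rank(v): 2, 1, 2, -5, 2, -2; Σd² = 42
ρ = 1 − 6Σd² / [n(n²−1)] = 1 − 6×42 / (6×35) = 1 − 252/210 ≈ -0.2000

-0.2000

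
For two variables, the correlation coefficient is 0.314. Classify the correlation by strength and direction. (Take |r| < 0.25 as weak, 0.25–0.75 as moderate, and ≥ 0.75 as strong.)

moderate positive

r = 0.314 > 0 so the relationship is positive.
|r| = 0.314, which falls in the moderate range.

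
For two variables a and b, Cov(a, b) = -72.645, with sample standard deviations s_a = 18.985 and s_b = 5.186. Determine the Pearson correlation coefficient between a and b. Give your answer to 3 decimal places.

-0.738

r = Cov(a,b) / (s_a · s_b) = -72.645 / (18.985 × 5.186)
  = -72.645 / 98.4562 ≈ -0.738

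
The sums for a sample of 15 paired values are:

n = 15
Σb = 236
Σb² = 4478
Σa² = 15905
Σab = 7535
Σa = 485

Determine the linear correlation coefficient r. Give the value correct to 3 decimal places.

r = (nΣab − ΣaΣb) / √[(nΣa² − (Σa)²)(nΣb² − (Σb)²)]
Numerator: 15×7535 − 485×236 = -1435
Denominator: √[(238575 − 235225)(67170 − 55696)] = √[3350 × 11474] = 6199.8306
r = -1435 / 6199.8306 ≈ -0.231

-0.231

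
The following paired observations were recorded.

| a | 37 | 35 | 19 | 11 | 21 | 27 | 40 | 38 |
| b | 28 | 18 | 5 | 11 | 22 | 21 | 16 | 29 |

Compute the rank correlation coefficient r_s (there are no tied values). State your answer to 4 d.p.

Rank a: 6, 5, 2, 1, 3, 4, 8, 7
Rank b: 7, 4, 1, 2, 6, 5, 3, 8
d = rank(a) − rank(b): -1, 1, 1, -1, -3, -1, 5, -1; Σd² = 40
ρ = 1 − 6Σd² / [n(n²−1)] = 1 − 6×40 / (8×63) = 1 − 240/504 ≈ 0.5238

0.5238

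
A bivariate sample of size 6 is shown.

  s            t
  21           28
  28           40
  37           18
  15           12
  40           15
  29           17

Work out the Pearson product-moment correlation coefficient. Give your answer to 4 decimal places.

-0.0736

n = 6, Σs = 170, Σt = 130, Σs² = 5260, Σt² = 3366, Σst = 3647
nΣst − ΣsΣt = 21882 − 22100 = -218
nΣs² − (Σs)² = 31560 − 28900 = 2660; nΣt² − (Σt)² = 20196 − 16900 = 3296
r = -218 / √(2660 × 3296) = -218 / 2960.9728 ≈ -0.0736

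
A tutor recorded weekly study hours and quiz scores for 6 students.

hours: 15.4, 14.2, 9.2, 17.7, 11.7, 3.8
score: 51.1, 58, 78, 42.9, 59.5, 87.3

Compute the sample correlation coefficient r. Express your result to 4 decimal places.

-0.9754

n = 6, Σx = 72, Σy = 376.8, Σx² = 988.06, Σy² = 25061.16, Σxy = 4115.36
nΣxy − ΣxΣy = 24692.16 − 27129.6 = -2437.44
nΣx² − (Σx)² = 5928.36 − 5184 = 744.36; nΣy² − (Σy)² = 150366.96 − 141978.24 = 8388.72
r = -2437.44 / √(744.36 × 8388.72) = -2437.44 / 2498.8453 ≈ -0.9754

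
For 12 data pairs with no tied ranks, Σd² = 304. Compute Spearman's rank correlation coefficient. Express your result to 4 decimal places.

-0.0629

ρ = 1 − 6Σd² / [n(n²−1)] = 1 − 6×304 / (12×143)
  = 1 − 1824/1716 = 1 − 1.06294 ≈ -0.0629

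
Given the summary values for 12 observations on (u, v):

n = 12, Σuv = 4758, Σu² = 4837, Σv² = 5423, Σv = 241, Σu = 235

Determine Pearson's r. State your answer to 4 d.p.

0.1038

r = (nΣuv − ΣuΣv) / √[(nΣu² − (Σu)²)(nΣv² − (Σv)²)]
Numerator: 12×4758 − 235×241 = 461
Denominator: √[(58044 − 55225)(65076 − 58081)] = √[2819 × 6995] = 4440.5974
r = 461 / 4440.5974 ≈ 0.1038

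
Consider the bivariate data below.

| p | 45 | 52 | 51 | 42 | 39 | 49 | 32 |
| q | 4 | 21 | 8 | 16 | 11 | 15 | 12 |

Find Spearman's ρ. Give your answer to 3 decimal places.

0.214

Rank p: 4, 7, 6, 3, 2, 5, 1
Rank q: 1, 7, 2, 6, 3, 5, 4
d = rank(p) − rank(q): 3, 0, 4, -3, -1, 0, -3; Σd² = 44
ρ = 1 − 6Σd² / [n(n²−1)] = 1 − 6×44 / (7×48) = 1 − 264/336 ≈ 0.214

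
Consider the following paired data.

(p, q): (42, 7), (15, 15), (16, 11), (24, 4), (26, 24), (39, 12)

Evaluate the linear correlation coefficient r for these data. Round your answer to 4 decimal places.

n = 6, Σp = 162, Σq = 73, Σp² = 5018, Σq² = 1131, Σpq = 1883
nΣpq − ΣpΣq = 11298 − 11826 = -528
nΣp² − (Σp)² = 30108 − 26244 = 3864; nΣq² − (Σq)² = 6786 − 5329 = 1457
r = -528 / √(3864 × 1457) = -528 / 2372.7301 ≈ -0.2225

-0.2225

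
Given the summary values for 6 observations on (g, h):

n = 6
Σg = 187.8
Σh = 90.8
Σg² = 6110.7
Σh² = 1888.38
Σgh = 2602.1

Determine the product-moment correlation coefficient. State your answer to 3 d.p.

r = (nΣgh − ΣgΣh) / √[(nΣg² − (Σg)²)(nΣh² − (Σh)²)]
Numerator: 6×2602.1 − 187.8×90.8 = -1439.64
Denominator: √[(36664.2 − 35268.84)(11330.28 − 8244.64)] = √[1395.36 × 3085.64] = 2074.9888
r = -1439.64 / 2074.9888 ≈ -0.694

-0.694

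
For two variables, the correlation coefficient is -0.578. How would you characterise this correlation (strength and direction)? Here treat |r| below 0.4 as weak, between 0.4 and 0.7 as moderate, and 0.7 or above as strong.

r = -0.578 < 0 so the relationship is negative.
|r| = 0.578, which falls in the moderate range.

moderate negative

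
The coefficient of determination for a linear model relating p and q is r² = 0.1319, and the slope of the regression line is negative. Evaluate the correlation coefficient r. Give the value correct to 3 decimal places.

-0.363

|r| = √0.1319 = 0.363
The association is negative, so r = −0.363.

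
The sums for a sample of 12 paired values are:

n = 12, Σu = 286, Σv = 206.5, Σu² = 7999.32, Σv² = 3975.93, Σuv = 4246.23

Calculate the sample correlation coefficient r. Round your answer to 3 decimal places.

-0.955

r = (nΣuv − ΣuΣv) / √[(nΣu² − (Σu)²)(nΣv² − (Σv)²)]
Numerator: 12×4246.23 − 286×206.5 = -8104.24
Denominator: √[(95991.84 − 81796)(47711.16 − 42642.25)] = √[14195.84 × 5068.91] = 8482.7729
r = -8104.24 / 8482.7729 ≈ -0.955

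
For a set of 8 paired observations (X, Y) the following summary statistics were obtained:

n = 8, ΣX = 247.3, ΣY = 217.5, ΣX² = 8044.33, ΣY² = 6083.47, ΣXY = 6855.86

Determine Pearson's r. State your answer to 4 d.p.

r = (nΣXY − ΣXΣY) / √[(nΣX² − (ΣX)²)(nΣY² − (ΣY)²)]
Numerator: 8×6855.86 − 247.3×217.5 = 1059.13
Denominator: √[(64354.64 − 61157.29)(48667.76 − 47306.25)] = √[3197.35 × 1361.51] = 2086.4381
r = 1059.13 / 2086.4381 ≈ 0.5076

0.5076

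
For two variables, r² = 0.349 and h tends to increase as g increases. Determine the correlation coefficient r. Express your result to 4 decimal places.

|r| = √0.349 = 0.5908
The association is positive, so r = 0.5908.

0.5908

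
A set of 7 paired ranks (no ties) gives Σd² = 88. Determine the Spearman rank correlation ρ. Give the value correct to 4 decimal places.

ρ = 1 − 6Σd² / [n(n²−1)] = 1 − 6×88 / (7×48)
  = 1 − 528/336 = 1 − 1.57143 ≈ -0.5714

-0.5714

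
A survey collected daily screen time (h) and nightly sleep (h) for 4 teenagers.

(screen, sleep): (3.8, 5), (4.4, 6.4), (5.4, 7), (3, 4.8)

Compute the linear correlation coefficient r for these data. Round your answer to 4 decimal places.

n = 4, Σx = 16.6, Σy = 23.2, Σx² = 71.96, Σy² = 138, Σxy = 99.36
nΣxy − ΣxΣy = 397.44 − 385.12 = 12.32
nΣx² − (Σx)² = 287.84 − 275.56 = 12.28; nΣy² − (Σy)² = 552 − 538.24 = 13.76
r = 12.32 / √(12.28 × 13.76) = 12.32 / 12.9990 ≈ 0.9478

0.9478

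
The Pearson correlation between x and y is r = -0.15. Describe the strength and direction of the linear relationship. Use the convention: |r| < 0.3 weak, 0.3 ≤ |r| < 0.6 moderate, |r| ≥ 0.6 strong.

weak negative

r = -0.15 < 0 so the relationship is negative.
|r| = 0.15, which falls in the weak range.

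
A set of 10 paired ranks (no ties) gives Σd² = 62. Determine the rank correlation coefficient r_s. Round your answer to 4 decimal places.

0.6242

ρ = 1 − 6Σd² / [n(n²−1)] = 1 − 6×62 / (10×99)
  = 1 − 372/990 = 1 − 0.37576 ≈ 0.6242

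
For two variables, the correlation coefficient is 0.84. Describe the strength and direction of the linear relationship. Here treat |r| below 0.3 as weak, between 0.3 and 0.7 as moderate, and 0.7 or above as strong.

strong positive

r = 0.84 > 0 so the relationship is positive.
|r| = 0.84, which falls in the strong range.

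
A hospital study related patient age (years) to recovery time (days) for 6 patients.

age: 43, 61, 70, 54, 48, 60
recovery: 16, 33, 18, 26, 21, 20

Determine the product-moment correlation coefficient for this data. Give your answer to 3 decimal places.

0.228

n = 6, Σx = 336, Σy = 134, Σx² = 19290, Σy² = 3186, Σxy = 7573
nΣxy − ΣxΣy = 45438 − 45024 = 414
nΣx² − (Σx)² = 115740 − 112896 = 2844; nΣy² − (Σy)² = 19116 − 17956 = 1160
r = 414 / √(2844 × 1160) = 414 / 1816.3260 ≈ 0.228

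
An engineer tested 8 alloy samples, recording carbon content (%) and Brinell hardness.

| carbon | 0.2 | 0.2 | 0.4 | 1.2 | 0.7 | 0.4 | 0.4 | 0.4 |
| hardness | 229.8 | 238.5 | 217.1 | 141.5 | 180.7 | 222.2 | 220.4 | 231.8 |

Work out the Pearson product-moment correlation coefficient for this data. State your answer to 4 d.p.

n = 8, Σx = 3.9, Σy = 1682, Σx² = 2.65, Σy² = 361177.68, Σxy = 746.55
nΣxy − ΣxΣy = 5972.4 − 6559.8 = -587.4
nΣx² − (Σx)² = 21.2 − 15.21 = 5.99; nΣy² − (Σy)² = 2889421.44 − 2829124 = 60297.44
r = -587.4 / √(5.99 × 60297.44) = -587.4 / 600.9839 ≈ -0.9774

-0.9774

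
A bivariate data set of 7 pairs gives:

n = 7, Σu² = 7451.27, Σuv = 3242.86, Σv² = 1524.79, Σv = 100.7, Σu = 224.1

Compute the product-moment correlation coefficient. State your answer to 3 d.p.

0.131

r = (nΣuv − ΣuΣv) / √[(nΣu² − (Σu)²)(nΣv² − (Σv)²)]
Numerator: 7×3242.86 − 224.1×100.7 = 133.15
Denominator: √[(52158.89 − 50220.81)(10673.53 − 10140.49)] = √[1938.08 × 533.04] = 1016.4026
r = 133.15 / 1016.4026 ≈ 0.131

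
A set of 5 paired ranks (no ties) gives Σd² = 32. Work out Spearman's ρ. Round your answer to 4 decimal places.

-0.6000

ρ = 1 − 6Σd² / [n(n²−1)] = 1 − 6×32 / (5×24)
  = 1 − 192/120 = 1 − 1.60000 ≈ -0.6000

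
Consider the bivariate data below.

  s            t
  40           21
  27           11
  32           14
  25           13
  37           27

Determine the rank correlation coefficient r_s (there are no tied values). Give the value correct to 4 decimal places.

Rank s: 5, 2, 3, 1, 4
Rank t: 4, 1, 3, 2, 5
d = rank(s) − rank(t): 1, 1, 0, -1, -1; Σd² = 4
ρ = 1 − 6Σd² / [n(n²−1)] = 1 − 6×4 / (5×24) = 1 − 24/120 ≈ 0.8000

0.8000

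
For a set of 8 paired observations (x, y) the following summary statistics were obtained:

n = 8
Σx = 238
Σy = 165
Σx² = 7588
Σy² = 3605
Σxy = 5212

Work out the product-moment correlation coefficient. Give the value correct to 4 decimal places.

0.9474

r = (nΣxy − ΣxΣy) / √[(nΣx² − (Σx)²)(nΣy² − (Σy)²)]
Numerator: 8×5212 − 238×165 = 2426
Denominator: √[(60704 − 56644)(28840 − 27225)] = √[4060 × 1615] = 2560.6445
r = 2426 / 2560.6445 ≈ 0.9474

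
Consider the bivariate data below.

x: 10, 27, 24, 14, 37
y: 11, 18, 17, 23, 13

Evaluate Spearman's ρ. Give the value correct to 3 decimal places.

0.100

Rank x: 1, 4, 3, 2, 5
Rank y: 1, 4, 3, 5, 2
d = rank(x) − rank(y): 0, 0, 0, -3, 3; Σd² = 18
ρ = 1 − 6Σd² / [n(n²−1)] = 1 − 6×18 / (5×24) = 1 − 108/120 ≈ 0.100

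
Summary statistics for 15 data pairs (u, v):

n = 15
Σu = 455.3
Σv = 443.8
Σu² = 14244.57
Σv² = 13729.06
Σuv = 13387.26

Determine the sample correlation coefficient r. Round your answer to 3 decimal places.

r = (nΣuv − ΣuΣv) / √[(nΣu² − (Σu)²)(nΣv² − (Σv)²)]
Numerator: 15×13387.26 − 455.3×443.8 = -1253.24
Denominator: √[(213668.55 − 207298.09)(205935.9 − 196958.44)] = √[6370.46 × 8977.46] = 7562.4434
r = -1253.24 / 7562.4434 ≈ -0.166

-0.166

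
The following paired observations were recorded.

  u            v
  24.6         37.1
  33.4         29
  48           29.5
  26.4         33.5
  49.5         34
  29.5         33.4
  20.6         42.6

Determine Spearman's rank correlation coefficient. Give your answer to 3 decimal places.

-0.607

Rank u: 2, 5, 6, 3, 7, 4, 1
Rank v: 6, 1, 2, 4, 5, 3, 7
d = rank(u) − rank(v): -4, 4, 4, -1, 2, 1, -6; Σd² = 90
ρ = 1 − 6Σd² / [n(n²−1)] = 1 − 6×90 / (7×48) = 1 − 540/336 ≈ -0.607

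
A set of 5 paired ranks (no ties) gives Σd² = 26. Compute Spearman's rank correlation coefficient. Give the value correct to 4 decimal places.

-0.3000

ρ = 1 − 6Σd² / [n(n²−1)] = 1 − 6×26 / (5×24)
  = 1 − 156/120 = 1 − 1.30000 ≈ -0.3000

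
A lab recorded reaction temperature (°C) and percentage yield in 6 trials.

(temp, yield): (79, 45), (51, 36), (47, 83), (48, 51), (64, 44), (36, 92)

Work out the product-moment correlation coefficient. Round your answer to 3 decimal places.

n = 6, Σx = 325, Σy = 351, Σx² = 18747, Σy² = 23211, Σxy = 17868
nΣxy − ΣxΣy = 107208 − 114075 = -6867
nΣx² − (Σx)² = 112482 − 105625 = 6857; nΣy² − (Σy)² = 139266 − 123201 = 16065
r = -6867 / √(6857 × 16065) = -6867 / 10495.6041 ≈ -0.654

-0.654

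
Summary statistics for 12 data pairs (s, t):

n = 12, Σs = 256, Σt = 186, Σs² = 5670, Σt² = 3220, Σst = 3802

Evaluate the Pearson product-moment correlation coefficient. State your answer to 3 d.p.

r = (nΣst − ΣsΣt) / √[(nΣs² − (Σs)²)(nΣt² − (Σt)²)]
Numerator: 12×3802 − 256×186 = -1992
Denominator: √[(68040 − 65536)(38640 − 34596)] = √[2504 × 4044] = 3182.1653
r = -1992 / 3182.1653 ≈ -0.626

-0.626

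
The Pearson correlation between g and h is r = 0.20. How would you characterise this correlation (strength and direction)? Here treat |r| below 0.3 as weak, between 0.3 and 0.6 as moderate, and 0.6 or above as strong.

weak positive

r = 0.20 > 0 so the relationship is positive.
|r| = 0.20, which falls in the weak range.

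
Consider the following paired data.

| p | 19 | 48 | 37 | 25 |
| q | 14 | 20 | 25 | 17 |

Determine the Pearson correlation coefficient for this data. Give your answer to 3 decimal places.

0.689

n = 4, Σp = 129, Σq = 76, Σp² = 4659, Σq² = 1510, Σpq = 2576
nΣpq − ΣpΣq = 10304 − 9804 = 500
nΣp² − (Σp)² = 18636 − 16641 = 1995; nΣq² − (Σq)² = 6040 − 5776 = 264
r = 500 / √(1995 × 264) = 500 / 725.7272 ≈ 0.689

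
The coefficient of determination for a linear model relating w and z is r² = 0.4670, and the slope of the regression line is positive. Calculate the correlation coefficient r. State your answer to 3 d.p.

|r| = √0.4670 = 0.683
The association is positive, so r = 0.683.

0.683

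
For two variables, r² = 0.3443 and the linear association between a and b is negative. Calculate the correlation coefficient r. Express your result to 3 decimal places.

-0.587

|r| = √0.3443 = 0.587
The association is negative, so r = −0.587.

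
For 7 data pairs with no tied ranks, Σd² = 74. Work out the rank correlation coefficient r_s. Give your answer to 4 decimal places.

-0.3214

ρ = 1 − 6Σd² / [n(n²−1)] = 1 − 6×74 / (7×48)
  = 1 − 444/336 = 1 − 1.32143 ≈ -0.3214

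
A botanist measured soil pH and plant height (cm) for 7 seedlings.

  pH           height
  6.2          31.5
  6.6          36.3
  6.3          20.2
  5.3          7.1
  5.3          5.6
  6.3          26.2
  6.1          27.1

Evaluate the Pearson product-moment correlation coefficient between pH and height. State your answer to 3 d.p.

0.930

n = 7, Σx = 42.1, Σy = 154, Σx² = 254.77, Σy² = 4220.6, Σxy = 959.82
nΣxy − ΣxΣy = 6718.74 − 6483.4 = 235.34
nΣx² − (Σx)² = 1783.39 − 1772.41 = 10.98; nΣy² − (Σy)² = 29544.2 − 23716 = 5828.2
r = 235.34 / √(10.98 × 5828.2) = 235.34 / 252.9696 ≈ 0.930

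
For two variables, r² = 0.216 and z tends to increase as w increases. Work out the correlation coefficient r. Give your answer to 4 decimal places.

0.4648

|r| = √0.216 = 0.4648
The association is positive, so r = 0.4648.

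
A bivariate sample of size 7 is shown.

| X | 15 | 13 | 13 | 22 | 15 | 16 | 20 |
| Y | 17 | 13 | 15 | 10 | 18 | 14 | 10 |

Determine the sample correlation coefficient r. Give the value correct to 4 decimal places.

n = 7, ΣX = 114, ΣY = 97, ΣX² = 1928, ΣY² = 1403, ΣXY = 1533
nΣXY − ΣXΣY = 10731 − 11058 = -327
nΣX² − (ΣX)² = 13496 − 12996 = 500; nΣY² − (ΣY)² = 9821 − 9409 = 412
r = -327 / √(500 × 412) = -327 / 453.8722 ≈ -0.7205

-0.7205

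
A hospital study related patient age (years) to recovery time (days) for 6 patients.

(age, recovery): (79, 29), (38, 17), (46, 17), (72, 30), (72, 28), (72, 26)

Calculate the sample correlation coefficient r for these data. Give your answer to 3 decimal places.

n = 6, Σx = 379, Σy = 147, Σx² = 25353, Σy² = 3779, Σxy = 9767
nΣxy − ΣxΣy = 58602 − 55713 = 2889
nΣx² − (Σx)² = 152118 − 143641 = 8477; nΣy² − (Σy)² = 22674 − 21609 = 1065
r = 2889 / √(8477 × 1065) = 2889 / 3004.6639 ≈ 0.962

0.962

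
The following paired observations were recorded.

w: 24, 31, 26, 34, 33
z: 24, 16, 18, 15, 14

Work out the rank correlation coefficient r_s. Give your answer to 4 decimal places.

Rank w: 1, 3, 2, 5, 4
Rank z: 5, 3, 4, 2, 1
d = rank(w) − rank(z): -4, 0, -2, 3, 3; Σd² = 38
ρ = 1 − 6Σd² / [n(n²−1)] = 1 − 6×38 / (5×24) = 1 − 228/120 ≈ -0.9000

-0.9000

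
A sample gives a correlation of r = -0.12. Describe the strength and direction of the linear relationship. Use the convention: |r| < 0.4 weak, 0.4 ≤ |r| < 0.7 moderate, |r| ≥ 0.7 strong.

r = -0.12 < 0 so the relationship is negative.
|r| = 0.12, which falls in the weak range.

weak negative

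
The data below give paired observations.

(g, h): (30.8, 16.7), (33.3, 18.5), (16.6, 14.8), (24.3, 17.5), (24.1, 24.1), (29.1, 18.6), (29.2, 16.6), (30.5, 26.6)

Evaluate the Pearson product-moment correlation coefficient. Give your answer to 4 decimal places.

0.2725

n = 8, Σg = 217.9, Σh = 153.4, Σg² = 6134.09, Σh² = 3056.32, Σgh = 4219.43
nΣgh − ΣgΣh = 33755.44 − 33425.86 = 329.58
nΣg² − (Σg)² = 49072.72 − 47480.41 = 1592.31; nΣh² − (Σh)² = 24450.56 − 23531.56 = 919
r = 329.58 / √(1592.31 × 919) = 329.58 / 1209.6830 ≈ 0.2725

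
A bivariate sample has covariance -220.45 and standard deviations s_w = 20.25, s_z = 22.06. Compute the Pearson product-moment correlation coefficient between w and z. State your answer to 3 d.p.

r = Cov(w,z) / (s_w · s_z) = -220.45 / (20.25 × 22.06)
  = -220.45 / 446.7150 ≈ -0.493

-0.493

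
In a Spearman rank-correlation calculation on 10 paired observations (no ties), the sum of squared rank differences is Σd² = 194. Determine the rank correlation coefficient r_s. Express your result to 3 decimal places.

ρ = 1 − 6Σd² / [n(n²−1)] = 1 − 6×194 / (10×99)
  = 1 − 1164/990 = 1 − 1.1758 ≈ -0.176

-0.176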